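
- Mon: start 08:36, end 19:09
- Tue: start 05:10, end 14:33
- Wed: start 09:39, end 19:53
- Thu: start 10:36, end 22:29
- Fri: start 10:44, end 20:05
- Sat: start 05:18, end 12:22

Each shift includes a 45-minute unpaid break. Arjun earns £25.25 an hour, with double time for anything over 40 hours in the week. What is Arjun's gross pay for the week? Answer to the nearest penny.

£1715.32

Mon: 08:36–19:09 = 10 h 33 min; less 45 min break → 9 h 48 min
Tue: 05:10–14:33 = 9 h 23 min; less 45 min break → 8 h 38 min
Wed: 09:39–19:53 = 10 h 14 min; less 45 min break → 9 h 29 min
Thu: 10:36–22:29 = 11 h 53 min; less 45 min break → 11 h 8 min
Fri: 10:44–20:05 = 9 h 21 min; less 45 min break → 8 h 36 min
Sat: 05:18–12:22 = 7 h 4 min; less 45 min break → 6 h 19 min
Total worked: 53 h 58 min = 3238 min.
Regular 40 h 0 min = 2400 min at £25.25/h; overtime 13 h 58 min = 838 min at £50.50/h.
Pay = (2400 × £25.25 + 838 × £50.50) ÷ 60 = £1715.32.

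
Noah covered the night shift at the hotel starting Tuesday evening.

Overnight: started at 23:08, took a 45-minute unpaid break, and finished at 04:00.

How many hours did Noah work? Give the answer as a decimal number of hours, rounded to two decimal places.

4.12 hours

Overnight: 23:08 → midnight = 0 h 52 min; midnight → 04:00 = 4 h 0 min; span 4 h 52 min; less 45 min break → 4 h 7 min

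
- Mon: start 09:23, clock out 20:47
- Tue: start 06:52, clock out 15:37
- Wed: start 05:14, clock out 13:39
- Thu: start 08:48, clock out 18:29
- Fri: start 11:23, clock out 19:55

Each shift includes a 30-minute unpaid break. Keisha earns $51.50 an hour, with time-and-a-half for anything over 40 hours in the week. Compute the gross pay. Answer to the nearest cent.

Mon: 09:23–20:47 = 11 h 24 min; less 30 min break → 10 h 54 min
Tue: 06:52–15:37 = 8 h 45 min; less 30 min break → 8 h 15 min
Wed: 05:14–13:39 = 8 h 25 min; less 30 min break → 7 h 55 min
Thu: 08:48–18:29 = 9 h 41 min; less 30 min break → 9 h 11 min
Fri: 11:23–19:55 = 8 h 32 min; less 30 min break → 8 h 2 min
Total worked: 44 h 17 min = 2657 min.
Regular 40 h 0 min = 2400 min at $51.50/h; overtime 4 h 17 min = 257 min at $77.25/h.
Pay = (2400 × $51.50 + 257 × $77.25) ÷ 60 = $2390.89.

$2390.89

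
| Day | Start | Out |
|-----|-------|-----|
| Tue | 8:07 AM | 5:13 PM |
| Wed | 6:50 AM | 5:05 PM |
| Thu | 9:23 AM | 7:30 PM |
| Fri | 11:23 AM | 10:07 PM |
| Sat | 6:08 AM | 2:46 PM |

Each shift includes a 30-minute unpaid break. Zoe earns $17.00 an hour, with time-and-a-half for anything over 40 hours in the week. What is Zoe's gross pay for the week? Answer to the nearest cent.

$841.50

Tue: 8:07 AM–5:13 PM = 9 h 6 min; less 30 min break → 8 h 36 min
Wed: 6:50 AM–5:05 PM = 10 h 15 min; less 30 min break → 9 h 45 min
Thu: 9:23 AM–7:30 PM = 10 h 7 min; less 30 min break → 9 h 37 min
Fri: 11:23 AM–10:07 PM = 10 h 44 min; less 30 min break → 10 h 14 min
Sat: 6:08 AM–2:46 PM = 8 h 38 min; less 30 min break → 8 h 8 min
Total worked: 46 h 20 min = 2780 min.
Regular 40 h 0 min = 2400 min at $17.00/h; overtime 6 h 20 min = 380 min at $25.50/h.
Pay = (2400 × $17.00 + 380 × $25.50) ÷ 60 = $841.50.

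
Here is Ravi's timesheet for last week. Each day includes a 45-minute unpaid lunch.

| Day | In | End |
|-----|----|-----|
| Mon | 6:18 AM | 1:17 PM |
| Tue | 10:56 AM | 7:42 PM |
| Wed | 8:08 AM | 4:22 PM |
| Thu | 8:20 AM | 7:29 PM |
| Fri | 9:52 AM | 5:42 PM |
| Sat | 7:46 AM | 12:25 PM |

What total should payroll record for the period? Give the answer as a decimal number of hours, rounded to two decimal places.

43.12 hours

Mon: 6:18 AM–1:17 PM = 6 h 59 min; less 45 min break → 6 h 14 min
Tue: 10:56 AM–7:42 PM = 8 h 46 min; less 45 min break → 8 h 1 min
Wed: 8:08 AM–4:22 PM = 8 h 14 min; less 45 min break → 7 h 29 min
Thu: 8:20 AM–7:29 PM = 11 h 9 min; less 45 min break → 10 h 24 min
Fri: 9:52 AM–5:42 PM = 7 h 50 min; less 45 min break → 7 h 5 min
Sat: 7:46 AM–12:25 PM = 4 h 39 min; less 45 min break → 3 h 54 min
Total: 6 h 14 min + 8 h 1 min + 7 h 29 min + 10 h 24 min + 7 h 5 min + 3 h 54 min = 43 h 7 min.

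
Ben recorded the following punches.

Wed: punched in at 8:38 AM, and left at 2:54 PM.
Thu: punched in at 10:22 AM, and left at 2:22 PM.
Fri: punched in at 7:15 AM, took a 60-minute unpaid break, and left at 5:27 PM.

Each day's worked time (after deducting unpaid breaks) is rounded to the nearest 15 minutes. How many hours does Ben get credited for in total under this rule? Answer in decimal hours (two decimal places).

Wed: 8:38 AM–2:54 PM = 6 h 16 min → rounds to 6 h 15 min
Thu: 10:22 AM–2:22 PM = 4 h 0 min → rounds to 4 h 0 min
Fri: 7:15 AM–5:27 PM = 10 h 12 min − 60 min = 9 h 12 min → rounds to 9 h 15 min
Total credited: 19 h 30 min.

19.50 hours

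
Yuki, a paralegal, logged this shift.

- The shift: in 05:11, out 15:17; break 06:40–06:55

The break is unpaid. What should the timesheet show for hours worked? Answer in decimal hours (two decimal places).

The shift: 05:11–15:17 = 10 h 6 min; less 15 min break → 9 h 51 min

9.85 hours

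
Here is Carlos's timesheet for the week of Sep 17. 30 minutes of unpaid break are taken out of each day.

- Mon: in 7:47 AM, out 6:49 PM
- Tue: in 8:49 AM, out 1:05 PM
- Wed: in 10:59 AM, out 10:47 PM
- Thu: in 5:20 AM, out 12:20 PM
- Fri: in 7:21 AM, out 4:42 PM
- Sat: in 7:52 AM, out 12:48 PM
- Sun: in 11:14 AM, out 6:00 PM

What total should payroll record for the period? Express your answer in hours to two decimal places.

Mon: 7:47 AM–6:49 PM = 11 h 2 min; less 30 min break → 10 h 32 min
Tue: 8:49 AM–1:05 PM = 4 h 16 min; less 30 min break → 3 h 46 min
Wed: 10:59 AM–10:47 PM = 11 h 48 min; less 30 min break → 11 h 18 min
Thu: 5:20 AM–12:20 PM = 7 h 0 min; less 30 min break → 6 h 30 min
Fri: 7:21 AM–4:42 PM = 9 h 21 min; less 30 min break → 8 h 51 min
Sat: 7:52 AM–12:48 PM = 4 h 56 min; less 30 min break → 4 h 26 min
Sun: 11:14 AM–6:00 PM = 6 h 46 min; less 30 min break → 6 h 16 min
Total: 10 h 32 min + 3 h 46 min + 11 h 18 min + 6 h 30 min + 8 h 51 min + 4 h 26 min + 6 h 16 min = 51 h 39 min.

51.65 hours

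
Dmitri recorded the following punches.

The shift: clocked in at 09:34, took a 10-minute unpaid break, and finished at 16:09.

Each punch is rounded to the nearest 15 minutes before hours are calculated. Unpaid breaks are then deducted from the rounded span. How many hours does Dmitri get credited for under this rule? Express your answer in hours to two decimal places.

The shift: in 09:34→09:30, out 16:09→16:15; 6 h 45 min − 10 min = 6 h 35 min

6.58 hours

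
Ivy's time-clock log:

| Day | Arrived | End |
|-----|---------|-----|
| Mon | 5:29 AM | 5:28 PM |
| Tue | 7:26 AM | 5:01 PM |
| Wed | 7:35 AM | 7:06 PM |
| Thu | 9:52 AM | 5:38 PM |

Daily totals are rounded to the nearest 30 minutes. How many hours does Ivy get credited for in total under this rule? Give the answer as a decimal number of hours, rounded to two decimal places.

41.00 hours

Mon: 5:29 AM–5:28 PM = 11 h 59 min → rounds to 12 h 0 min
Tue: 7:26 AM–5:01 PM = 9 h 35 min → rounds to 9 h 30 min
Wed: 7:35 AM–7:06 PM = 11 h 31 min → rounds to 11 h 30 min
Thu: 9:52 AM–5:38 PM = 7 h 46 min → rounds to 8 h 0 min
Total credited: 41 h 0 min.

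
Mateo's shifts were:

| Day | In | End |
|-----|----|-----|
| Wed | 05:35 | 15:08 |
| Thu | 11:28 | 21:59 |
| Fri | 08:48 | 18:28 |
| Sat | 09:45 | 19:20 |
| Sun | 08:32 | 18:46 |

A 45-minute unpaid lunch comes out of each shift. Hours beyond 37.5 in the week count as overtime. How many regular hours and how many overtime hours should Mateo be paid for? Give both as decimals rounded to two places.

Regular 37.50 hours, overtime 8.30 hours

Wed: 05:35–15:08 = 9 h 33 min; less 45 min break → 8 h 48 min
Thu: 11:28–21:59 = 10 h 31 min; less 45 min break → 9 h 46 min
Fri: 08:48–18:28 = 9 h 40 min; less 45 min break → 8 h 55 min
Sat: 09:45–19:20 = 9 h 35 min; less 45 min break → 8 h 50 min
Sun: 08:32–18:46 = 10 h 14 min; less 45 min break → 9 h 29 min
Total worked: 45 h 48 min = 45.80 h.
Threshold 37.5 h → overtime 8 h 18 min, regular 37 h 30 min.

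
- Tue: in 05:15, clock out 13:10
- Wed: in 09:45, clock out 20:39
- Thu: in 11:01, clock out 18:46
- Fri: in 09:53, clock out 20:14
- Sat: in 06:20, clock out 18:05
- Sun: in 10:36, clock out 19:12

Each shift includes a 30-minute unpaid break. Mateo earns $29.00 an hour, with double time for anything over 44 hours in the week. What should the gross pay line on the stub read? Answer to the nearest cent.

Tue: 05:15–13:10 = 7 h 55 min; less 30 min break → 7 h 25 min
Wed: 09:45–20:39 = 10 h 54 min; less 30 min break → 10 h 24 min
Thu: 11:01–18:46 = 7 h 45 min; less 30 min break → 7 h 15 min
Fri: 09:53–20:14 = 10 h 21 min; less 30 min break → 9 h 51 min
Sat: 06:20–18:05 = 11 h 45 min; less 30 min break → 11 h 15 min
Sun: 10:36–19:12 = 8 h 36 min; less 30 min break → 8 h 6 min
Total worked: 54 h 16 min = 3256 min.
Regular 44 h 0 min = 2640 min at $29.00/h; overtime 10 h 16 min = 616 min at $58.00/h.
Pay = (2640 × $29.00 + 616 × $58.00) ÷ 60 = $1871.47.

$1871.47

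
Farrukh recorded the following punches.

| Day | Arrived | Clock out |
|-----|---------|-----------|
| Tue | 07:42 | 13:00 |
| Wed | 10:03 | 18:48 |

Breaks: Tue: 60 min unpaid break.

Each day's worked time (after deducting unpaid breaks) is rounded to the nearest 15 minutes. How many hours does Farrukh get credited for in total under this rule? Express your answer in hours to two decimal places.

13.00 hours

Tue: 07:42–13:00 = 5 h 18 min − 60 min = 4 h 18 min → rounds to 4 h 15 min
Wed: 10:03–18:48 = 8 h 45 min → rounds to 8 h 45 min
Total credited: 13 h 0 min.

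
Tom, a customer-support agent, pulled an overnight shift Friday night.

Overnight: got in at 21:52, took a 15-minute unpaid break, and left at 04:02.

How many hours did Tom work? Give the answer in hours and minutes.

5 h 55 min

Overnight: 21:52 → midnight = 2 h 8 min; midnight → 04:02 = 4 h 2 min; span 6 h 10 min; less 15 min break → 5 h 55 min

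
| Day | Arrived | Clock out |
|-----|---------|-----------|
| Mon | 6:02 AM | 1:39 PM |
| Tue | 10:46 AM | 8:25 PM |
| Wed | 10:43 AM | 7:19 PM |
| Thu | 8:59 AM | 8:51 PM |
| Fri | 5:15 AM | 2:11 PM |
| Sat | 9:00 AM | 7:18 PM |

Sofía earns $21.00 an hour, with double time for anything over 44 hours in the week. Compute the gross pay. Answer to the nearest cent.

$1468.60

Mon: 6:02 AM–1:39 PM = 7 h 37 min
Tue: 10:46 AM–8:25 PM = 9 h 39 min
Wed: 10:43 AM–7:19 PM = 8 h 36 min
Thu: 8:59 AM–8:51 PM = 11 h 52 min
Fri: 5:15 AM–2:11 PM = 8 h 56 min
Sat: 9:00 AM–7:18 PM = 10 h 18 min
Total worked: 56 h 58 min = 3418 min.
Regular 44 h 0 min = 2640 min at $21.00/h; overtime 12 h 58 min = 778 min at $42.00/h.
Pay = (2640 × $21.00 + 778 × $42.00) ÷ 60 = $1468.60.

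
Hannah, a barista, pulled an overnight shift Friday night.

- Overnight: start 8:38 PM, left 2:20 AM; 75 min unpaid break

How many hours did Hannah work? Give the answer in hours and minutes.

Overnight: 8:38 PM → midnight = 3 h 22 min; midnight → 2:20 AM = 2 h 20 min; span 5 h 42 min; less 75 min break → 4 h 27 min

4 h 27 min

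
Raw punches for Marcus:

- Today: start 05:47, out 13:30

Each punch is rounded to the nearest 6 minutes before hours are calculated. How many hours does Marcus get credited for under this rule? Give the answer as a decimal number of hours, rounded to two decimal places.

7.70 hours

Today: in 05:47→05:48, out 13:30→13:30; 7 h 42 min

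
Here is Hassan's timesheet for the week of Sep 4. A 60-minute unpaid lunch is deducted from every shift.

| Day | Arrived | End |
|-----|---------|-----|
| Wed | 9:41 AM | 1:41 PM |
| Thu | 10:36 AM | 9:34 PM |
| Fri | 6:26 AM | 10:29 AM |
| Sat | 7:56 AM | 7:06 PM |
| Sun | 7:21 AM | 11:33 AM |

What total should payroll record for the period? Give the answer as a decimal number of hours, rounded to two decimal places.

Wed: 9:41 AM–1:41 PM = 4 h 0 min; less 60 min break → 3 h 0 min
Thu: 10:36 AM–9:34 PM = 10 h 58 min; less 60 min break → 9 h 58 min
Fri: 6:26 AM–10:29 AM = 4 h 3 min; less 60 min break → 3 h 3 min
Sat: 7:56 AM–7:06 PM = 11 h 10 min; less 60 min break → 10 h 10 min
Sun: 7:21 AM–11:33 AM = 4 h 12 min; less 60 min break → 3 h 12 min
Total: 3 h 0 min + 9 h 58 min + 3 h 3 min + 10 h 10 min + 3 h 12 min = 29 h 23 min.

29.38 hours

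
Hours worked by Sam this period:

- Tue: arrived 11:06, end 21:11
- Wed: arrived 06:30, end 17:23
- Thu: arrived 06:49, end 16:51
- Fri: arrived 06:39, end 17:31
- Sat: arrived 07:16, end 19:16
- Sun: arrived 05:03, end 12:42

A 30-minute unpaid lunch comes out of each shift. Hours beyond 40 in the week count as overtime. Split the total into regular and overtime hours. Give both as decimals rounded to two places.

Regular 40.00 hours, overtime 18.52 hours

Tue: 11:06–21:11 = 10 h 5 min; less 30 min break → 9 h 35 min
Wed: 06:30–17:23 = 10 h 53 min; less 30 min break → 10 h 23 min
Thu: 06:49–16:51 = 10 h 2 min; less 30 min break → 9 h 32 min
Fri: 06:39–17:31 = 10 h 52 min; less 30 min break → 10 h 22 min
Sat: 07:16–19:16 = 12 h 0 min; less 30 min break → 11 h 30 min
Sun: 05:03–12:42 = 7 h 39 min; less 30 min break → 7 h 9 min
Total worked: 58 h 31 min = 58.52 h.
Threshold 40 h → overtime 18 h 31 min, regular 40 h 0 min.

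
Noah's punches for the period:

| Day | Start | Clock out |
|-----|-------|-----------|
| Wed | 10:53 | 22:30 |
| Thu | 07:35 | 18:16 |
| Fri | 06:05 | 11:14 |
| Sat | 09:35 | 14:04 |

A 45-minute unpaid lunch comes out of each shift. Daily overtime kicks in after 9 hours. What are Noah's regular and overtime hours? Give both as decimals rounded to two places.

Regular 26.13 hours, overtime 2.80 hours

Wed: 10:53–22:30 = 11 h 37 min; less 45 min break → 10 h 52 min
Thu: 07:35–18:16 = 10 h 41 min; less 45 min break → 9 h 56 min
Fri: 06:05–11:14 = 5 h 9 min; less 45 min break → 4 h 24 min
Sat: 09:35–14:04 = 4 h 29 min; less 45 min break → 3 h 44 min
Wed reg 9 h 0 min / OT 1 h 52 min; Thu reg 9 h 0 min / OT 0 h 56 min; Fri reg 4 h 24 min / OT 0 h 0 min; Sat reg 3 h 44 min / OT 0 h 0 min.
Totals: regular 26 h 8 min, overtime 2 h 48 min.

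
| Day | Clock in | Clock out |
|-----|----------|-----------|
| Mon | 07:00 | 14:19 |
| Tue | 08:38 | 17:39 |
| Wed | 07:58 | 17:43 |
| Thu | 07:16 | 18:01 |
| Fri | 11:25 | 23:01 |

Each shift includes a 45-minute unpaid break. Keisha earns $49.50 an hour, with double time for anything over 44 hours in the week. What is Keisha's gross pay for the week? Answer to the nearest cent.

Mon: 07:00–14:19 = 7 h 19 min; less 45 min break → 6 h 34 min
Tue: 08:38–17:39 = 9 h 1 min; less 45 min break → 8 h 16 min
Wed: 07:58–17:43 = 9 h 45 min; less 45 min break → 9 h 0 min
Thu: 07:16–18:01 = 10 h 45 min; less 45 min break → 10 h 0 min
Fri: 11:25–23:01 = 11 h 36 min; less 45 min break → 10 h 51 min
Total worked: 44 h 41 min = 2681 min.
Regular 44 h 0 min = 2640 min at $49.50/h; overtime 0 h 41 min = 41 min at $99.00/h.
Pay = (2640 × $49.50 + 41 × $99.00) ÷ 60 = $2245.65.

$2245.65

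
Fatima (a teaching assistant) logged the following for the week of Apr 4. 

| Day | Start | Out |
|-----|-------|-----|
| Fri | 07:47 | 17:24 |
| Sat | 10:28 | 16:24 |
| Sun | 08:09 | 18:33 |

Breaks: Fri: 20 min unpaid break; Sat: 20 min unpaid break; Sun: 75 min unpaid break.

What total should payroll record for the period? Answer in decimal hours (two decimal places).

Fri: 07:47–17:24 = 9 h 37 min; less 20 min break → 9 h 17 min
Sat: 10:28–16:24 = 5 h 56 min; less 20 min break → 5 h 36 min
Sun: 08:09–18:33 = 10 h 24 min; less 75 min break → 9 h 9 min
Total: 9 h 17 min + 5 h 36 min + 9 h 9 min = 24 h 2 min.

24.03 hours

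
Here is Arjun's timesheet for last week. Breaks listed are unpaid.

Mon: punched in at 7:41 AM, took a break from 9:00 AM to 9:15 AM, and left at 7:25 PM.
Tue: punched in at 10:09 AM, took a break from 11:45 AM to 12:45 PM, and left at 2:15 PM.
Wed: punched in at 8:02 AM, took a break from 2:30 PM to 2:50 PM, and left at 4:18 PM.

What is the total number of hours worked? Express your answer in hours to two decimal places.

22.52 hours

Mon: 7:41 AM–7:25 PM = 11 h 44 min; less 15 min break → 11 h 29 min
Tue: 10:09 AM–2:15 PM = 4 h 6 min; less 60 min break → 3 h 6 min
Wed: 8:02 AM–4:18 PM = 8 h 16 min; less 20 min break → 7 h 56 min
Total: 11 h 29 min + 3 h 6 min + 7 h 56 min = 22 h 31 min.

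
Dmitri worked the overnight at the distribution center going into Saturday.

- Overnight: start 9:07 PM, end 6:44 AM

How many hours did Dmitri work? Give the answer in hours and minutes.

9 h 37 min

Overnight: 9:07 PM → midnight = 2 h 53 min; midnight → 6:44 AM = 6 h 44 min; span 9 h 37 min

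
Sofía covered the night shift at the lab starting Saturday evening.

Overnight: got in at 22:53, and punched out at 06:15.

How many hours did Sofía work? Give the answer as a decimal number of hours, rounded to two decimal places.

7.37 hours

Overnight: 22:53 → midnight = 1 h 7 min; midnight → 06:15 = 6 h 15 min; span 7 h 22 min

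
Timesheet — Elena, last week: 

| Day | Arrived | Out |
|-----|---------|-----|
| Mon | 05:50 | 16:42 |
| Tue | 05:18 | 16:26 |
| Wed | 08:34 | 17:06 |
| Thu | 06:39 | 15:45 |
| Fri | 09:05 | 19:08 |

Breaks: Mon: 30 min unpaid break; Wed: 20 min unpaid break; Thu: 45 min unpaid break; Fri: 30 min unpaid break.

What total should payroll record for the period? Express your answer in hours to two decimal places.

Mon: 05:50–16:42 = 10 h 52 min; less 30 min break → 10 h 22 min
Tue: 05:18–16:26 = 11 h 8 min
Wed: 08:34–17:06 = 8 h 32 min; less 20 min break → 8 h 12 min
Thu: 06:39–15:45 = 9 h 6 min; less 45 min break → 8 h 21 min
Fri: 09:05–19:08 = 10 h 3 min; less 30 min break → 9 h 33 min
Total: 10 h 22 min + 11 h 8 min + 8 h 12 min + 8 h 21 min + 9 h 33 min = 47 h 36 min.

47.60 hours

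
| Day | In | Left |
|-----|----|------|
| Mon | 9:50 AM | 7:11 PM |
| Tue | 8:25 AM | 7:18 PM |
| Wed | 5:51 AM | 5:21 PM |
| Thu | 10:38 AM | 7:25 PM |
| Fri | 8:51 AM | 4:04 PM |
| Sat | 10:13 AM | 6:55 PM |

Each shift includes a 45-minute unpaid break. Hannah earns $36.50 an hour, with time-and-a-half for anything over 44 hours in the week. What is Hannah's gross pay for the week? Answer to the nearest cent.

$2040.35

Mon: 9:50 AM–7:11 PM = 9 h 21 min; less 45 min break → 8 h 36 min
Tue: 8:25 AM–7:18 PM = 10 h 53 min; less 45 min break → 10 h 8 min
Wed: 5:51 AM–5:21 PM = 11 h 30 min; less 45 min break → 10 h 45 min
Thu: 10:38 AM–7:25 PM = 8 h 47 min; less 45 min break → 8 h 2 min
Fri: 8:51 AM–4:04 PM = 7 h 13 min; less 45 min break → 6 h 28 min
Sat: 10:13 AM–6:55 PM = 8 h 42 min; less 45 min break → 7 h 57 min
Total worked: 51 h 56 min = 3116 min.
Regular 44 h 0 min = 2640 min at $36.50/h; overtime 7 h 56 min = 476 min at $54.75/h.
Pay = (2640 × $36.50 + 476 × $54.75) ÷ 60 = $2040.35.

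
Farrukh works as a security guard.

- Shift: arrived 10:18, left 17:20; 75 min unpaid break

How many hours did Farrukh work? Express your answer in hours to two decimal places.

Shift: 10:18–17:20 = 7 h 2 min; less 75 min break → 5 h 47 min

5.78 hours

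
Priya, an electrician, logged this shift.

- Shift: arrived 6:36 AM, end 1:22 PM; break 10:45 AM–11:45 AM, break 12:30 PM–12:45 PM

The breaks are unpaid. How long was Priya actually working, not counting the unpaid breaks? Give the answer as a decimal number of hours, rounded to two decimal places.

5.52 hours

Shift: 6:36 AM–1:22 PM = 6 h 46 min; less 75 min break → 5 h 31 min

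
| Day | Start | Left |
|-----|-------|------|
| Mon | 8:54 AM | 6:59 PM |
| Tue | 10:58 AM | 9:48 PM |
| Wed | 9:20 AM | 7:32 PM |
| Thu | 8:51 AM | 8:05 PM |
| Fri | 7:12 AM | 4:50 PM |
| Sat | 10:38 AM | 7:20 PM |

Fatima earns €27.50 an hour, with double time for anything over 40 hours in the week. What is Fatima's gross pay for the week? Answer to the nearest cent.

Mon: 8:54 AM–6:59 PM = 10 h 5 min
Tue: 10:58 AM–9:48 PM = 10 h 50 min
Wed: 9:20 AM–7:32 PM = 10 h 12 min
Thu: 8:51 AM–8:05 PM = 11 h 14 min
Fri: 7:12 AM–4:50 PM = 9 h 38 min
Sat: 10:38 AM–7:20 PM = 8 h 42 min
Total worked: 60 h 41 min = 3641 min.
Regular 40 h 0 min = 2400 min at €27.50/h; overtime 20 h 41 min = 1241 min at €55.00/h.
Pay = (2400 × €27.50 + 1241 × €55.00) ÷ 60 = €2237.58.

€2237.58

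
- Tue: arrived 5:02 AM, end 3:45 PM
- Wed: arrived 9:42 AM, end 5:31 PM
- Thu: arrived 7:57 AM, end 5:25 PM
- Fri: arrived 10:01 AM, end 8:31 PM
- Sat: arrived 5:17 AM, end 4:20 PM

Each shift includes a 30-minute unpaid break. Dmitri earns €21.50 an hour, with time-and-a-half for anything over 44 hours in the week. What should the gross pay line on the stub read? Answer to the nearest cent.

Tue: 5:02 AM–3:45 PM = 10 h 43 min; less 30 min break → 10 h 13 min
Wed: 9:42 AM–5:31 PM = 7 h 49 min; less 30 min break → 7 h 19 min
Thu: 7:57 AM–5:25 PM = 9 h 28 min; less 30 min break → 8 h 58 min
Fri: 10:01 AM–8:31 PM = 10 h 30 min; less 30 min break → 10 h 0 min
Sat: 5:17 AM–4:20 PM = 11 h 3 min; less 30 min break → 10 h 33 min
Total worked: 47 h 3 min = 2823 min.
Regular 44 h 0 min = 2640 min at €21.50/h; overtime 3 h 3 min = 183 min at €32.25/h.
Pay = (2640 × €21.50 + 183 × €32.25) ÷ 60 = €1044.36.

€1044.36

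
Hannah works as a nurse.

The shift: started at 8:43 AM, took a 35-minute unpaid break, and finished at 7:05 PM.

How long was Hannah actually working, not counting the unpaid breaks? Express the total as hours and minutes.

The shift: 8:43 AM–7:05 PM = 10 h 22 min; less 35 min break → 9 h 47 min

9 h 47 min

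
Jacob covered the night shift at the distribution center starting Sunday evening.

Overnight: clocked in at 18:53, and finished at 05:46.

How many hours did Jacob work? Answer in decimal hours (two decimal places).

Overnight: 18:53 → midnight = 5 h 7 min; midnight → 05:46 = 5 h 46 min; span 10 h 53 min

10.88 hours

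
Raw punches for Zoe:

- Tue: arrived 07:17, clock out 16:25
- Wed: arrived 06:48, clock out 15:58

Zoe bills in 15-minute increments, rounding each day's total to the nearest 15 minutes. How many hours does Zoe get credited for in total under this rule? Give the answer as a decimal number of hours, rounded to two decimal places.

18.50 hours

Tue: 07:17–16:25 = 9 h 8 min → rounds to 9 h 15 min
Wed: 06:48–15:58 = 9 h 10 min → rounds to 9 h 15 min
Total credited: 18 h 30 min.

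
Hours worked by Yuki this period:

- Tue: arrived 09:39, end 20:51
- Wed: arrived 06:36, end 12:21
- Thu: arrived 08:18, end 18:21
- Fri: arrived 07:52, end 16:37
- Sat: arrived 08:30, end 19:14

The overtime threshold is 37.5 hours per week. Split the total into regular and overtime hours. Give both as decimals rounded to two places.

Tue: 09:39–20:51 = 11 h 12 min
Wed: 06:36–12:21 = 5 h 45 min
Thu: 08:18–18:21 = 10 h 3 min
Fri: 07:52–16:37 = 8 h 45 min
Sat: 08:30–19:14 = 10 h 44 min
Total worked: 46 h 29 min = 46.48 h.
Threshold 37.5 h → overtime 8 h 59 min, regular 37 h 30 min.

Regular 37.50 hours, overtime 8.98 hours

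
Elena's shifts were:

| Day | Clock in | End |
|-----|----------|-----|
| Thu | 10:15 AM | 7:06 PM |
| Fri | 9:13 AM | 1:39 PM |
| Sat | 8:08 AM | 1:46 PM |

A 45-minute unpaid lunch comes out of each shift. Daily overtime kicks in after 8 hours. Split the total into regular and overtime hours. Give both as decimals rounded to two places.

Regular 16.57 hours, overtime 0.10 hours

Thu: 10:15 AM–7:06 PM = 8 h 51 min; less 45 min break → 8 h 6 min
Fri: 9:13 AM–1:39 PM = 4 h 26 min; less 45 min break → 3 h 41 min
Sat: 8:08 AM–1:46 PM = 5 h 38 min; less 45 min break → 4 h 53 min
Thu reg 8 h 0 min / OT 0 h 6 min; Fri reg 3 h 41 min / OT 0 h 0 min; Sat reg 4 h 53 min / OT 0 h 0 min.
Totals: regular 16 h 34 min, overtime 0 h 6 min.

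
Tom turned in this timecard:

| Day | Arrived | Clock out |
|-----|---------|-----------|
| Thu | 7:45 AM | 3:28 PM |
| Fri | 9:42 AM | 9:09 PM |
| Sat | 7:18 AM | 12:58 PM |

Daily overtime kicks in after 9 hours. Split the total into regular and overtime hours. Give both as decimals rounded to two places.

Thu: 7:45 AM–3:28 PM = 7 h 43 min
Fri: 9:42 AM–9:09 PM = 11 h 27 min
Sat: 7:18 AM–12:58 PM = 5 h 40 min
Thu reg 7 h 43 min / OT 0 h 0 min; Fri reg 9 h 0 min / OT 2 h 27 min; Sat reg 5 h 40 min / OT 0 h 0 min.
Totals: regular 22 h 23 min, overtime 2 h 27 min.

Regular 22.38 hours, overtime 2.45 hours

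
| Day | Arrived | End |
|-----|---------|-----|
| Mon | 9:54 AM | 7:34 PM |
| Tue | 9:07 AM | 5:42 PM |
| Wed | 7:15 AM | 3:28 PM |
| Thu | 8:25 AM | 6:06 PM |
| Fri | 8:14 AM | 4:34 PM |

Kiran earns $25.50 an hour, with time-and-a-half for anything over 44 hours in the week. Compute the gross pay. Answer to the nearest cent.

$1140.49

Mon: 9:54 AM–7:34 PM = 9 h 40 min
Tue: 9:07 AM–5:42 PM = 8 h 35 min
Wed: 7:15 AM–3:28 PM = 8 h 13 min
Thu: 8:25 AM–6:06 PM = 9 h 41 min
Fri: 8:14 AM–4:34 PM = 8 h 20 min
Total worked: 44 h 29 min = 2669 min.
Regular 44 h 0 min = 2640 min at $25.50/h; overtime 0 h 29 min = 29 min at $38.25/h.
Pay = (2640 × $25.50 + 29 × $38.25) ÷ 60 = $1140.49.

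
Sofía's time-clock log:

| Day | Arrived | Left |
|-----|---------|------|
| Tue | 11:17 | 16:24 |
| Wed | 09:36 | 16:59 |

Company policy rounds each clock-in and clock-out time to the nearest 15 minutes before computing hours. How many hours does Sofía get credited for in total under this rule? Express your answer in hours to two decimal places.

Tue: in 11:17→11:15, out 16:24→16:30; 5 h 15 min
Wed: in 09:36→09:30, out 16:59→17:00; 7 h 30 min
Total credited: 12 h 45 min.

12.75 hours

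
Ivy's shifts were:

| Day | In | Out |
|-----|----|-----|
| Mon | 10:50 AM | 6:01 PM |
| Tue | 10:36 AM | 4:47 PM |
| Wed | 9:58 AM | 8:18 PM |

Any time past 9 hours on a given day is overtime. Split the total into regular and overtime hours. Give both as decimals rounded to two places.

Mon: 10:50 AM–6:01 PM = 7 h 11 min
Tue: 10:36 AM–4:47 PM = 6 h 11 min
Wed: 9:58 AM–8:18 PM = 10 h 20 min
Mon reg 7 h 11 min / OT 0 h 0 min; Tue reg 6 h 11 min / OT 0 h 0 min; Wed reg 9 h 0 min / OT 1 h 20 min.
Totals: regular 22 h 22 min, overtime 1 h 20 min.

Regular 22.37 hours, overtime 1.33 hours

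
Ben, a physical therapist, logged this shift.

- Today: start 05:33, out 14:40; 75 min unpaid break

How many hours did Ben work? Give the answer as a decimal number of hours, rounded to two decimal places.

7.87 hours

Today: 05:33–14:40 = 9 h 7 min; less 75 min break → 7 h 52 min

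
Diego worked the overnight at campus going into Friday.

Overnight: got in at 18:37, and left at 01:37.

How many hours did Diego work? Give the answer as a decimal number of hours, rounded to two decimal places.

Overnight: 18:37 → midnight = 5 h 23 min; midnight → 01:37 = 1 h 37 min; span 7 h 0 min

7.00 hours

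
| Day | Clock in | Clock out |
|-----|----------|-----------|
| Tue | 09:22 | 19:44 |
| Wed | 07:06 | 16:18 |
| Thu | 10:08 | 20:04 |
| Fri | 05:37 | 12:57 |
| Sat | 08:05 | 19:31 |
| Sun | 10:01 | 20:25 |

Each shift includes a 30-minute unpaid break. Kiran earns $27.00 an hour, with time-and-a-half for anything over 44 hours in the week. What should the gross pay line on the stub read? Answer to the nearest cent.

$1660.50

Tue: 09:22–19:44 = 10 h 22 min; less 30 min break → 9 h 52 min
Wed: 07:06–16:18 = 9 h 12 min; less 30 min break → 8 h 42 min
Thu: 10:08–20:04 = 9 h 56 min; less 30 min break → 9 h 26 min
Fri: 05:37–12:57 = 7 h 20 min; less 30 min break → 6 h 50 min
Sat: 08:05–19:31 = 11 h 26 min; less 30 min break → 10 h 56 min
Sun: 10:01–20:25 = 10 h 24 min; less 30 min break → 9 h 54 min
Total worked: 55 h 40 min = 3340 min.
Regular 44 h 0 min = 2640 min at $27.00/h; overtime 11 h 40 min = 700 min at $40.50/h.
Pay = (2640 × $27.00 + 700 × $40.50) ÷ 60 = $1660.50.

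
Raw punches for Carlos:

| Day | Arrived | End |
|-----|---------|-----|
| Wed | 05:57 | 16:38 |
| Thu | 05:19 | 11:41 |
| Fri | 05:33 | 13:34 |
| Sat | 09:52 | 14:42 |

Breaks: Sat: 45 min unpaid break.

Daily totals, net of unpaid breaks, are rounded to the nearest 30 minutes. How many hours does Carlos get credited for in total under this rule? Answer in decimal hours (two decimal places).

Wed: 05:57–16:38 = 10 h 41 min → rounds to 10 h 30 min
Thu: 05:19–11:41 = 6 h 22 min → rounds to 6 h 30 min
Fri: 05:33–13:34 = 8 h 1 min → rounds to 8 h 0 min
Sat: 09:52–14:42 = 4 h 50 min − 45 min = 4 h 5 min → rounds to 4 h 0 min
Total credited: 29 h 0 min.

29.00 hours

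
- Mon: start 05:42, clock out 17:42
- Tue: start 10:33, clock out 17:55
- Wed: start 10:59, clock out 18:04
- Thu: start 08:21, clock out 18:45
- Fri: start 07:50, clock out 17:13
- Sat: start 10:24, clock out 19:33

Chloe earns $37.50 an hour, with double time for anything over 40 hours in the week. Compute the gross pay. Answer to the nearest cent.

Mon: 05:42–17:42 = 12 h 0 min
Tue: 10:33–17:55 = 7 h 22 min
Wed: 10:59–18:04 = 7 h 5 min
Thu: 08:21–18:45 = 10 h 24 min
Fri: 07:50–17:13 = 9 h 23 min
Sat: 10:24–19:33 = 9 h 9 min
Total worked: 55 h 23 min = 3323 min.
Regular 40 h 0 min = 2400 min at $37.50/h; overtime 15 h 23 min = 923 min at $75.00/h.
Pay = (2400 × $37.50 + 923 × $75.00) ÷ 60 = $2653.75.

$2653.75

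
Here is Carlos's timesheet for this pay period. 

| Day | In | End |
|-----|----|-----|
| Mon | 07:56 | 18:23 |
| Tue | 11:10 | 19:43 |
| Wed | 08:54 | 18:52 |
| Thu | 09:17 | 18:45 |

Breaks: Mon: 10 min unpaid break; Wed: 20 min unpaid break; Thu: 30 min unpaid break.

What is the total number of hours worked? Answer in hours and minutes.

Mon: 07:56–18:23 = 10 h 27 min; less 10 min break → 10 h 17 min
Tue: 11:10–19:43 = 8 h 33 min
Wed: 08:54–18:52 = 9 h 58 min; less 20 min break → 9 h 38 min
Thu: 09:17–18:45 = 9 h 28 min; less 30 min break → 8 h 58 min
Total: 10 h 17 min + 8 h 33 min + 9 h 38 min + 8 h 58 min = 37 h 26 min.

37 h 26 min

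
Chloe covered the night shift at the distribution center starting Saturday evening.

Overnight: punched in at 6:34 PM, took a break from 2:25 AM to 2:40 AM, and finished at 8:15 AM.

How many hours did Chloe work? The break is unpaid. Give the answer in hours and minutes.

Overnight: 6:34 PM → midnight = 5 h 26 min; midnight → 8:15 AM = 8 h 15 min; span 13 h 41 min; less 15 min break → 13 h 26 min

13 h 26 min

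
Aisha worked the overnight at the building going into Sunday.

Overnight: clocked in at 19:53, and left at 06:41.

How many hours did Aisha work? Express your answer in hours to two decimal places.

Overnight: 19:53 → midnight = 4 h 7 min; midnight → 06:41 = 6 h 41 min; span 10 h 48 min

10.80 hours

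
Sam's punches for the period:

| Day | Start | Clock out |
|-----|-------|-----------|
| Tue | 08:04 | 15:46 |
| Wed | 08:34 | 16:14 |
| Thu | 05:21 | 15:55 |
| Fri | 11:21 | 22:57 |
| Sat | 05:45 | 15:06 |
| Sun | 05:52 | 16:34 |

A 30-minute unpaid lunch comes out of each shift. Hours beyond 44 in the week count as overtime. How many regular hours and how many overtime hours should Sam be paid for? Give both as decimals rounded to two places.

Regular 44.00 hours, overtime 10.58 hours

Tue: 08:04–15:46 = 7 h 42 min; less 30 min break → 7 h 12 min
Wed: 08:34–16:14 = 7 h 40 min; less 30 min break → 7 h 10 min
Thu: 05:21–15:55 = 10 h 34 min; less 30 min break → 10 h 4 min
Fri: 11:21–22:57 = 11 h 36 min; less 30 min break → 11 h 6 min
Sat: 05:45–15:06 = 9 h 21 min; less 30 min break → 8 h 51 min
Sun: 05:52–16:34 = 10 h 42 min; less 30 min break → 10 h 12 min
Total worked: 54 h 35 min = 54.58 h.
Threshold 44 h → overtime 10 h 35 min, regular 44 h 0 min.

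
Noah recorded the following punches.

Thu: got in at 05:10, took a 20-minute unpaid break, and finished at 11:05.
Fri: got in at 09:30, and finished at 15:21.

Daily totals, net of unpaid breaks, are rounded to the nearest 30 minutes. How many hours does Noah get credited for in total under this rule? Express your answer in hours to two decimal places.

Thu: 05:10–11:05 = 5 h 55 min − 20 min = 5 h 35 min → rounds to 5 h 30 min
Fri: 09:30–15:21 = 5 h 51 min → rounds to 6 h 0 min
Total credited: 11 h 30 min.

11.50 hours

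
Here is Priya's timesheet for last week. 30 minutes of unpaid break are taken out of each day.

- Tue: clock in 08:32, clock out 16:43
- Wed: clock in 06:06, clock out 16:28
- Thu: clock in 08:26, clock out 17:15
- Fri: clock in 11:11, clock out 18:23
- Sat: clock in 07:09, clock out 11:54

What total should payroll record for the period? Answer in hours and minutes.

36 h 49 min

Tue: 08:32–16:43 = 8 h 11 min; less 30 min break → 7 h 41 min
Wed: 06:06–16:28 = 10 h 22 min; less 30 min break → 9 h 52 min
Thu: 08:26–17:15 = 8 h 49 min; less 30 min break → 8 h 19 min
Fri: 11:11–18:23 = 7 h 12 min; less 30 min break → 6 h 42 min
Sat: 07:09–11:54 = 4 h 45 min; less 30 min break → 4 h 15 min
Total: 7 h 41 min + 9 h 52 min + 8 h 19 min + 6 h 42 min + 4 h 15 min = 36 h 49 min.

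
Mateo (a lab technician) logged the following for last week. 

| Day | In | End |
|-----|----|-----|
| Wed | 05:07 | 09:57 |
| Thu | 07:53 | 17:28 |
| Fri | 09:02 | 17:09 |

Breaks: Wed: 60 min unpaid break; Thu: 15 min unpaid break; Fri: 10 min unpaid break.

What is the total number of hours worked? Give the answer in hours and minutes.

Wed: 05:07–09:57 = 4 h 50 min; less 60 min break → 3 h 50 min
Thu: 07:53–17:28 = 9 h 35 min; less 15 min break → 9 h 20 min
Fri: 09:02–17:09 = 8 h 7 min; less 10 min break → 7 h 57 min
Total: 3 h 50 min + 9 h 20 min + 7 h 57 min = 21 h 7 min.

21 h 7 min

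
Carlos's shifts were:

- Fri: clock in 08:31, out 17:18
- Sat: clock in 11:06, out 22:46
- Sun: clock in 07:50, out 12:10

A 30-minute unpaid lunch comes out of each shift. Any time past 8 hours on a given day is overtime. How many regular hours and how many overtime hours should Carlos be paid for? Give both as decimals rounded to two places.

Regular 19.83 hours, overtime 3.45 hours

Fri: 08:31–17:18 = 8 h 47 min; less 30 min break → 8 h 17 min
Sat: 11:06–22:46 = 11 h 40 min; less 30 min break → 11 h 10 min
Sun: 07:50–12:10 = 4 h 20 min; less 30 min break → 3 h 50 min
Fri reg 8 h 0 min / OT 0 h 17 min; Sat reg 8 h 0 min / OT 3 h 10 min; Sun reg 3 h 50 min / OT 0 h 0 min.
Totals: regular 19 h 50 min, overtime 3 h 27 min.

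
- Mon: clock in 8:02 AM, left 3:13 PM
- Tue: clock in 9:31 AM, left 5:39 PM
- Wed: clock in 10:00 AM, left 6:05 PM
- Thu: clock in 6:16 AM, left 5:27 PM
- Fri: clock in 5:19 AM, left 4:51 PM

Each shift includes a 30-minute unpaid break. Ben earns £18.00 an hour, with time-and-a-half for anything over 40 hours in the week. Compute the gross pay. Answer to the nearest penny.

Mon: 8:02 AM–3:13 PM = 7 h 11 min; less 30 min break → 6 h 41 min
Tue: 9:31 AM–5:39 PM = 8 h 8 min; less 30 min break → 7 h 38 min
Wed: 10:00 AM–6:05 PM = 8 h 5 min; less 30 min break → 7 h 35 min
Thu: 6:16 AM–5:27 PM = 11 h 11 min; less 30 min break → 10 h 41 min
Fri: 5:19 AM–4:51 PM = 11 h 32 min; less 30 min break → 11 h 2 min
Total worked: 43 h 37 min = 2617 min.
Regular 40 h 0 min = 2400 min at £18.00/h; overtime 3 h 37 min = 217 min at £27.00/h.
Pay = (2400 × £18.00 + 217 × £27.00) ÷ 60 = £817.65.

£817.65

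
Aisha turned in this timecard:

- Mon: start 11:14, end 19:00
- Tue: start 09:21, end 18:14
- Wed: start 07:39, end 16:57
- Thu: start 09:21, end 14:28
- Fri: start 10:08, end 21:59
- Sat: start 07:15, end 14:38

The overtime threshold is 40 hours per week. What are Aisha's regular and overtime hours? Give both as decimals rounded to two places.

Regular 40.00 hours, overtime 10.30 hours

Mon: 11:14–19:00 = 7 h 46 min
Tue: 09:21–18:14 = 8 h 53 min
Wed: 07:39–16:57 = 9 h 18 min
Thu: 09:21–14:28 = 5 h 7 min
Fri: 10:08–21:59 = 11 h 51 min
Sat: 07:15–14:38 = 7 h 23 min
Total worked: 50 h 18 min = 50.30 h.
Threshold 40 h → overtime 10 h 18 min, regular 40 h 0 min.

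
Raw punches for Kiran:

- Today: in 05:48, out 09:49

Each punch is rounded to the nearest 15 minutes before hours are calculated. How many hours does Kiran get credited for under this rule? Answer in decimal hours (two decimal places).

4.00 hours

Today: in 05:48→05:45, out 09:49→09:45; 4 h 0 min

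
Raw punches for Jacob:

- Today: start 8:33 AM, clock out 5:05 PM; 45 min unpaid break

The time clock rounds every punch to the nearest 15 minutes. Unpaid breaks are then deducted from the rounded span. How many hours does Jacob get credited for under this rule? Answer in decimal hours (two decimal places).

Today: in 8:33 AM→8:30 AM, out 5:05 PM→5:00 PM; 8 h 30 min − 45 min = 7 h 45 min

7.75 hours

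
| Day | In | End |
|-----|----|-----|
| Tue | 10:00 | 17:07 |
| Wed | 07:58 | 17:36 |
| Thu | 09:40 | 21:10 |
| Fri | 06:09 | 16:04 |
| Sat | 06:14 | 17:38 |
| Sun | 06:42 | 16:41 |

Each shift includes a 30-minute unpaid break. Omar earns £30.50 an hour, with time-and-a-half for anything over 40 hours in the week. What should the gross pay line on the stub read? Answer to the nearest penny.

£1977.16

Tue: 10:00–17:07 = 7 h 7 min; less 30 min break → 6 h 37 min
Wed: 07:58–17:36 = 9 h 38 min; less 30 min break → 9 h 8 min
Thu: 09:40–21:10 = 11 h 30 min; less 30 min break → 11 h 0 min
Fri: 06:09–16:04 = 9 h 55 min; less 30 min break → 9 h 25 min
Sat: 06:14–17:38 = 11 h 24 min; less 30 min break → 10 h 54 min
Sun: 06:42–16:41 = 9 h 59 min; less 30 min break → 9 h 29 min
Total worked: 56 h 33 min = 3393 min.
Regular 40 h 0 min = 2400 min at £30.50/h; overtime 16 h 33 min = 993 min at £45.75/h.
Pay = (2400 × £30.50 + 993 × £45.75) ÷ 60 = £1977.16.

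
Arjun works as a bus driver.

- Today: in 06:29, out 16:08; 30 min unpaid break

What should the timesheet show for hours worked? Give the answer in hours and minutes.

9 h 9 min

Today: 06:29–16:08 = 9 h 39 min; less 30 min break → 9 h 9 min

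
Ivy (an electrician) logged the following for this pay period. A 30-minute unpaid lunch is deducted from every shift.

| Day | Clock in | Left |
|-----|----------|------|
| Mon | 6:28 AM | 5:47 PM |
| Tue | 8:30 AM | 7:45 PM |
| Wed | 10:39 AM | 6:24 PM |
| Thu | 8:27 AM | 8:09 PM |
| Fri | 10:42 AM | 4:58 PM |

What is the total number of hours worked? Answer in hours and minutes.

45 h 47 min

Mon: 6:28 AM–5:47 PM = 11 h 19 min; less 30 min break → 10 h 49 min
Tue: 8:30 AM–7:45 PM = 11 h 15 min; less 30 min break → 10 h 45 min
Wed: 10:39 AM–6:24 PM = 7 h 45 min; less 30 min break → 7 h 15 min
Thu: 8:27 AM–8:09 PM = 11 h 42 min; less 30 min break → 11 h 12 min
Fri: 10:42 AM–4:58 PM = 6 h 16 min; less 30 min break → 5 h 46 min
Total: 10 h 49 min + 10 h 45 min + 7 h 15 min + 11 h 12 min + 5 h 46 min = 45 h 47 min.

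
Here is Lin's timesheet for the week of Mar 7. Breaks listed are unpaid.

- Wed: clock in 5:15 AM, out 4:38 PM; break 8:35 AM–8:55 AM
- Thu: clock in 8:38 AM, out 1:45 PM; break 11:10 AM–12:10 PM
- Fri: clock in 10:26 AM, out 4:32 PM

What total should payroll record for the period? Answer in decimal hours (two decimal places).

Wed: 5:15 AM–4:38 PM = 11 h 23 min; less 20 min break → 11 h 3 min
Thu: 8:38 AM–1:45 PM = 5 h 7 min; less 60 min break → 4 h 7 min
Fri: 10:26 AM–4:32 PM = 6 h 6 min
Total: 11 h 3 min + 4 h 7 min + 6 h 6 min = 21 h 16 min.

21.27 hours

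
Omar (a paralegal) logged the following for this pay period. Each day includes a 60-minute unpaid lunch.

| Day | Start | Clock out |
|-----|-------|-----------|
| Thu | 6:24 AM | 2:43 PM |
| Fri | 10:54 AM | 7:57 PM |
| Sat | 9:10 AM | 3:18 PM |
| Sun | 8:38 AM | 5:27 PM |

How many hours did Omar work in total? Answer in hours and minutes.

Thu: 6:24 AM–2:43 PM = 8 h 19 min; less 60 min break → 7 h 19 min
Fri: 10:54 AM–7:57 PM = 9 h 3 min; less 60 min break → 8 h 3 min
Sat: 9:10 AM–3:18 PM = 6 h 8 min; less 60 min break → 5 h 8 min
Sun: 8:38 AM–5:27 PM = 8 h 49 min; less 60 min break → 7 h 49 min
Total: 7 h 19 min + 8 h 3 min + 5 h 8 min + 7 h 49 min = 28 h 19 min.

28 h 19 min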